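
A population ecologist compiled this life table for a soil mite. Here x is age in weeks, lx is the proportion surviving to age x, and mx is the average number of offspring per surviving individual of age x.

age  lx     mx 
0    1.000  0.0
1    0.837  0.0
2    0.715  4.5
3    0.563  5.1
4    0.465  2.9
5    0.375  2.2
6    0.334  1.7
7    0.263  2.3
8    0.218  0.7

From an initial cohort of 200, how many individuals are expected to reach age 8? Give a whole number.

Expected survivors = N0 · l_8 = 200 × 0.218 = 43.6 → 44

44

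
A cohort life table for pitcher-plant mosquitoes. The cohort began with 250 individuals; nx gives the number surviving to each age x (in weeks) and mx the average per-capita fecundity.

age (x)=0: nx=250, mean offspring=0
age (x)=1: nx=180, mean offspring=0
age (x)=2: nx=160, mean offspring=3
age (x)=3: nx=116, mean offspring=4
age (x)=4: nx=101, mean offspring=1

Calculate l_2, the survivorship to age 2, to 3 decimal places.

0.640

l_2 = n_2/n_0 = 160/250 = 0.64 → 0.640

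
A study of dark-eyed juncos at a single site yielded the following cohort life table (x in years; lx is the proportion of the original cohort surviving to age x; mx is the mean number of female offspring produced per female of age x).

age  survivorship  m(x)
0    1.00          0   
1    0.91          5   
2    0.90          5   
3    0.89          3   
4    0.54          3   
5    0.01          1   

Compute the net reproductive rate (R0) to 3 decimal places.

lx·mx by age: 0, 4.55, 4.5, 2.67, 1.62, 0.01
R0 = Σ lx·mx = 13.35 → 13.350

13.350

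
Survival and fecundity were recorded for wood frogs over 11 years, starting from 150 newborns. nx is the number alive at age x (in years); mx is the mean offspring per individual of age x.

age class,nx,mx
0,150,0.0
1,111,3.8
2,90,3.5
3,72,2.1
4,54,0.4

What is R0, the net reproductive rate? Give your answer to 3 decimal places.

6.064

lx = nx/n0 = nx/150: 1, 0.74, 0.6, 0.48, 0.36
lx·mx by age: 0, 2.812, 2.1, 1.008, 0.144
R0 = Σ lx·mx = 6.064 → 6.064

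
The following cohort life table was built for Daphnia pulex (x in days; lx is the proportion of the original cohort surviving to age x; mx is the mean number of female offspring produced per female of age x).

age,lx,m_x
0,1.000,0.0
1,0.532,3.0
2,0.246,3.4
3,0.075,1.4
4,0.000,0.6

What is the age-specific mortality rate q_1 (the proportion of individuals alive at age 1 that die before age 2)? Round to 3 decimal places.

0.538

q_1 = (l_1 − l_2) / l_1 = (0.532 − 0.246) / 0.532
     = 0.286 / 0.532 = 0.537594… → 0.538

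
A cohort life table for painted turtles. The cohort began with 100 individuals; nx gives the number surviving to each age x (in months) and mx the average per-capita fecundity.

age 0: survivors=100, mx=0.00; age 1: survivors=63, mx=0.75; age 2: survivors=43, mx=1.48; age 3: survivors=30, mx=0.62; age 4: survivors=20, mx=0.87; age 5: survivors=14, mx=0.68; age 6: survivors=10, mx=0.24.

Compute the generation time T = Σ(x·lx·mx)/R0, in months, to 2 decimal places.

lx = nx/n0 = nx/100: 1, 0.63, 0.43, 0.3, 0.2, 0.14, 0.1
lx·mx: 0, 0.4725, 0.6364, 0.186, 0.174, 0.0952, 0.024 → R0 = 1.5881
x·lx·mx: 0, 0.4725, 1.2728, 0.558, 0.696, 0.476, 0.144 → Σ = 3.6193
T = 3.6193 / 1.5881 = 2.279013… → 2.28

2.28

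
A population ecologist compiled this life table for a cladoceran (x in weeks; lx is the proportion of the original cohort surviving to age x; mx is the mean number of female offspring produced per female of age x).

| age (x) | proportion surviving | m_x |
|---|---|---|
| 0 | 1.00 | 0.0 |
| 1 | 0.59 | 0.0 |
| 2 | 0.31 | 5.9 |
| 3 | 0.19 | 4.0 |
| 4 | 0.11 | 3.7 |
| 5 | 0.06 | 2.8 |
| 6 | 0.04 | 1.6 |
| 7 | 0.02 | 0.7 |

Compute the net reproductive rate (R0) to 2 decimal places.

3.24

lx·mx by age: 0, 0, 1.829, 0.76, 0.407, 0.168, 0.064, 0.014
R0 = Σ lx·mx = 3.242 → 3.24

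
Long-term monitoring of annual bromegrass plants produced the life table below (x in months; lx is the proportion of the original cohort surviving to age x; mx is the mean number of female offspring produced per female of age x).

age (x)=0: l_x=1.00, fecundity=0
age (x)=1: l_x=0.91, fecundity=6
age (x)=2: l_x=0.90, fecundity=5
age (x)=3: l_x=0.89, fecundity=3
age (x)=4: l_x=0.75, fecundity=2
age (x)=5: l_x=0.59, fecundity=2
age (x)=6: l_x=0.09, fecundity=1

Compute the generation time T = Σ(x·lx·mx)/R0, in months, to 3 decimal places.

lx·mx: 0, 5.46, 4.5, 2.67, 1.5, 1.18, 0.09 → R0 = 15.4
x·lx·mx: 0, 5.46, 9, 8.01, 6, 5.9, 0.54 → Σ = 34.91
T = 34.91 / 15.4 = 2.266883… → 2.267

2.267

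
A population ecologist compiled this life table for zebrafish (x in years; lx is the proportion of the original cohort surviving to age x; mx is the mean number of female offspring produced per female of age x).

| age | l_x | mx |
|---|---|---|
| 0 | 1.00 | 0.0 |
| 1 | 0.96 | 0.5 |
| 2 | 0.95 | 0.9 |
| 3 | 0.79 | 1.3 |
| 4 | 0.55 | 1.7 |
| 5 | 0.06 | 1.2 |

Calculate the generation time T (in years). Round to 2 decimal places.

lx·mx: 0, 0.48, 0.855, 1.027, 0.935, 0.072 → R0 = 3.369
x·lx·mx: 0, 0.48, 1.71, 3.081, 3.74, 0.36 → Σ = 9.371
T = 9.371 / 3.369 = 2.781538… → 2.78

2.78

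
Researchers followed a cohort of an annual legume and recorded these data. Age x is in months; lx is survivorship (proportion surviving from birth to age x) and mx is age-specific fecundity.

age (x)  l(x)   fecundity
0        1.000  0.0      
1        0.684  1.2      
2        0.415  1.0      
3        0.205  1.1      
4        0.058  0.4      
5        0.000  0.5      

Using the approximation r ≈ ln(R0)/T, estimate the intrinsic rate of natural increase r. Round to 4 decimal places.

0.2423

R0 = Σ lx·mx = 0 + 0.8208 + 0.415 + 0.2255 + 0.0232 + 0 = 1.4845
Σ x·lx·mx = 2.4201; T = 2.4201/1.4845 = 1.63025…
r ≈ ln(R0)/T = ln(1.4845)/1.63025… = 0.242343… → 0.2423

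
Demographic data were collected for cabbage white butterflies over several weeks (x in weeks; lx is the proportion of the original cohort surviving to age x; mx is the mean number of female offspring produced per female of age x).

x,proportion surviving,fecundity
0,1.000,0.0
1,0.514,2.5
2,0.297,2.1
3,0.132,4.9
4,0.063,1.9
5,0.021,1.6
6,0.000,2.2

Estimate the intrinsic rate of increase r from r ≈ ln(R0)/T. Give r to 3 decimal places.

R0 = Σ lx·mx = 0 + 1.285 + 0.6237 + 0.6468 + 0.1197 + 0.0336 + 0 = 2.7088
Σ x·lx·mx = 5.1196; T = 5.1196/2.7088 = 1.88999…
r ≈ ln(R0)/T = ln(2.7088)/1.88999… = 0.52726… → 0.527

0.527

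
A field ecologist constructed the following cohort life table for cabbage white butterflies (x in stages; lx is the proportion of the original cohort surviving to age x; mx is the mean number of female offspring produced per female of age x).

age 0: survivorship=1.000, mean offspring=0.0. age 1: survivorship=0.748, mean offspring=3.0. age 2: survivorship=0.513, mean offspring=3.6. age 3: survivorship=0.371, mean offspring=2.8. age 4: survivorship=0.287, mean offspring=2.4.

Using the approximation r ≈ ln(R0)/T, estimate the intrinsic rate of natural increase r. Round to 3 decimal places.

R0 = Σ lx·mx = 0 + 2.244 + 1.8468 + 1.0388 + 0.6888 = 5.8184
Σ x·lx·mx = 11.8092; T = 11.8092/5.8184 = 2.02963…
r ≈ ln(R0)/T = ln(5.8184)/2.02963… = 0.86766… → 0.868

0.868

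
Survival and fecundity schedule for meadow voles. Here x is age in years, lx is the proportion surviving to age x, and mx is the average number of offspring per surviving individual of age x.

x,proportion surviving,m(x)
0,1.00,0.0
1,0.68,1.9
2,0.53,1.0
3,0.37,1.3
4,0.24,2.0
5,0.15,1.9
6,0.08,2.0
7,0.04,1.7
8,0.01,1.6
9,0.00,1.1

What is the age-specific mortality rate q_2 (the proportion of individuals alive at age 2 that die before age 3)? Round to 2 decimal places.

q_2 = (l_2 − l_3) / l_2 = (0.53 − 0.37) / 0.53
     = 0.16 / 0.53 = 0.301887… → 0.30

0.30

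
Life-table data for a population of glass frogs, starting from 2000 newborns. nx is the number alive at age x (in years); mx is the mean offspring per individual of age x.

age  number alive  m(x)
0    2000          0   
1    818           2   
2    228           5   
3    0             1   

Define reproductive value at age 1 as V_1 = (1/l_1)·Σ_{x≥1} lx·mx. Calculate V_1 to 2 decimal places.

3.39

lx = nx/n0 = nx/2000: 1, 0.409, 0.114, 0
lx·mx for x ≥ 1: 0.818, 0.57, 0 → sum = 1.388
V_1 = 1.388 / l_1 = 1.388 / 0.409 = 3.393643… → 3.39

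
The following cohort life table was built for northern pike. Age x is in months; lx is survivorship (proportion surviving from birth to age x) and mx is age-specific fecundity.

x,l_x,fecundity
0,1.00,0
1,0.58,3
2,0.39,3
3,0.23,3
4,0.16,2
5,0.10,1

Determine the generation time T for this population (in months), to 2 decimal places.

1.97

lx·mx: 0, 1.74, 1.17, 0.69, 0.32, 0.1 → R0 = 4.02
x·lx·mx: 0, 1.74, 2.34, 2.07, 1.28, 0.5 → Σ = 7.93
T = 7.93 / 4.02 = 1.972637… → 1.97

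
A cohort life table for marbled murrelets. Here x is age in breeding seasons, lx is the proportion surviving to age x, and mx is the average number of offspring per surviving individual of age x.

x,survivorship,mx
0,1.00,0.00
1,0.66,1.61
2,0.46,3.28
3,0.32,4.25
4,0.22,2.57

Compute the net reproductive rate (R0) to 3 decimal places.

lx·mx by age: 0, 1.0626, 1.5088, 1.36, 0.5654
R0 = Σ lx·mx = 4.4968 → 4.497

4.497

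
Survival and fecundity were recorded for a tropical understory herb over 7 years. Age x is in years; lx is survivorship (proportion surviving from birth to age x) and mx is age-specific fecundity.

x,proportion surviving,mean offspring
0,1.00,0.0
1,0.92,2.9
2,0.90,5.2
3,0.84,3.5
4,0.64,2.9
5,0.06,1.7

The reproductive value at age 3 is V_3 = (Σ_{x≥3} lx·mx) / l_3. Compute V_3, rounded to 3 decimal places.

lx·mx for x ≥ 3: 2.94, 1.856, 0.102 → sum = 4.898
V_3 = 4.898 / l_3 = 4.898 / 0.84 = 5.830952… → 5.831

5.831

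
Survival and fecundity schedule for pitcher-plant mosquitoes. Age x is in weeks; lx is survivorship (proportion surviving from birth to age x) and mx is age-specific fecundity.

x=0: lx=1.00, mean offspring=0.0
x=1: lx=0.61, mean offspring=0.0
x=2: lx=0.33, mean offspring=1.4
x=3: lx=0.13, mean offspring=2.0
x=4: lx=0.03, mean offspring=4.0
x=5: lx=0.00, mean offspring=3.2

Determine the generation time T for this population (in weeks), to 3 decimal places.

2.594

lx·mx: 0, 0, 0.462, 0.26, 0.12, 0 → R0 = 0.842
x·lx·mx: 0, 0, 0.924, 0.78, 0.48, 0 → Σ = 2.184
T = 2.184 / 0.842 = 2.593824… → 2.594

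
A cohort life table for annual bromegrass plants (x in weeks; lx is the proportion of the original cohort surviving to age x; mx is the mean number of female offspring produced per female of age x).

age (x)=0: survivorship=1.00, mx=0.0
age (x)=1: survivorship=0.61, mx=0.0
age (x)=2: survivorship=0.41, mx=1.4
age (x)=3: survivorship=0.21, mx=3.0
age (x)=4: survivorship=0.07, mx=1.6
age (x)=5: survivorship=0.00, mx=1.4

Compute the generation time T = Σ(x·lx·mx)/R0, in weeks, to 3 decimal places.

lx·mx: 0, 0, 0.574, 0.63, 0.112, 0 → R0 = 1.316
x·lx·mx: 0, 0, 1.148, 1.89, 0.448, 0 → Σ = 3.486
T = 3.486 / 1.316 = 2.648936… → 2.649

2.649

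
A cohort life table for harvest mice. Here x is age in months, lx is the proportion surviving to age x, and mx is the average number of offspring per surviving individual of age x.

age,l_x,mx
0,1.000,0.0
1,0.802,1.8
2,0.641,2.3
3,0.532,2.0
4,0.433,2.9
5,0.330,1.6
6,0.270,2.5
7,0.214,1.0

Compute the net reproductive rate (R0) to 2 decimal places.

6.65

lx·mx by age: 0, 1.4436, 1.4743, 1.064, 1.2557, 0.528, 0.675, 0.214
R0 = Σ lx·mx = 6.6546 → 6.65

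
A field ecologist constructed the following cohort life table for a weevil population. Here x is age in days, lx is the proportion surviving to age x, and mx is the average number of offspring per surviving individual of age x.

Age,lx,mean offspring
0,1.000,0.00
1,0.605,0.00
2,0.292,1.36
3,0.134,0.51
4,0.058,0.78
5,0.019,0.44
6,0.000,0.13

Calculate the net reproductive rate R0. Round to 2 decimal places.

lx·mx by age: 0, 0, 0.39712, 0.06834, 0.04524, 0.00836, 0
R0 = Σ lx·mx = 0.51906 → 0.52

0.52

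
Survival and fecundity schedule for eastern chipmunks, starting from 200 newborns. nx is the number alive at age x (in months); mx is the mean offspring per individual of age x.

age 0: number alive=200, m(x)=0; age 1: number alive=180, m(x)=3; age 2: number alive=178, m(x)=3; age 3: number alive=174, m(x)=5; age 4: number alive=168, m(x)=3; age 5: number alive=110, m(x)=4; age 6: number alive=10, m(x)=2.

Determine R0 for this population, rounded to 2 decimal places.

14.54

lx = nx/n0 = nx/200: 1, 0.9, 0.89, 0.87, 0.84, 0.55, 0.05
lx·mx by age: 0, 2.7, 2.67, 4.35, 2.52, 2.2, 0.1
R0 = Σ lx·mx = 14.54 → 14.54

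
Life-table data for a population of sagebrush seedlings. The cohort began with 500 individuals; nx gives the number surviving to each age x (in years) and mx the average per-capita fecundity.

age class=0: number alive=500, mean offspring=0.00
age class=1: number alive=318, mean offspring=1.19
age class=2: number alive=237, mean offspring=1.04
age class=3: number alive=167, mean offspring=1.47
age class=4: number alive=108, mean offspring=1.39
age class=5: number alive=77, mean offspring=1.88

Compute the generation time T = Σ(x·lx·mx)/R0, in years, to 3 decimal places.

lx = nx/n0 = nx/500: 1, 0.636, 0.474, 0.334, 0.216, 0.154
lx·mx: 0, 0.75684, 0.49296, 0.49098, 0.30024, 0.28952 → R0 = 2.33054
x·lx·mx: 0, 0.75684, 0.98592, 1.47294, 1.20096, 1.4476 → Σ = 5.86426
T = 5.86426 / 2.33054 = 2.516267… → 2.516

2.516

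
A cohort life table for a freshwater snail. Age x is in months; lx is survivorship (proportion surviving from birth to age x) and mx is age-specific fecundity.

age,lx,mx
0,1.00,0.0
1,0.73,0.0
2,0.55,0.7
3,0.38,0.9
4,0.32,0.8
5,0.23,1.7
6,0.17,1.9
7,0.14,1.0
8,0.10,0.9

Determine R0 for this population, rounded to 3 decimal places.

lx·mx by age: 0, 0, 0.385, 0.342, 0.256, 0.391, 0.323, 0.14, 0.09
R0 = Σ lx·mx = 1.927 → 1.927

1.927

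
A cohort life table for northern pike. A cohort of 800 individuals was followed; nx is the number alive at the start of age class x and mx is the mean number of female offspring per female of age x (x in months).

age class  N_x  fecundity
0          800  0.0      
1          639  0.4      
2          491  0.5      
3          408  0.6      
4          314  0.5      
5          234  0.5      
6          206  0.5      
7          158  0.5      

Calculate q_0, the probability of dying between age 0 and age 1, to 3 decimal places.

0.201

lx = nx/n0 = nx/800: 1, 0.79875, 0.61375, 0.51, 0.3925, 0.2925, 0.2575, 0.1975
q_0 = (l_0 − l_1) / l_0 = (1 − 0.79875) / 1
     = 0.20125 / 1 = 0.20125 → 0.201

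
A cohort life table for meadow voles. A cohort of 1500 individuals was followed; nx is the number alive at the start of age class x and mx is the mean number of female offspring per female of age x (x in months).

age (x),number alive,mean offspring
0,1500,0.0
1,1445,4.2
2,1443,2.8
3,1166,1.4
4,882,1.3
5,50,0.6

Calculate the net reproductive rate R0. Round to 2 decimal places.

lx = nx/n0 = nx/1500: 1, 0.96333…, 0.962, 0.77733…, 0.588, 0.03333…
lx·mx by age: 0, 4.046…, 2.6936, 1.088267…, 0.7644, 0.02…
R0 = Σ lx·mx = 8.612267… → 8.61

8.61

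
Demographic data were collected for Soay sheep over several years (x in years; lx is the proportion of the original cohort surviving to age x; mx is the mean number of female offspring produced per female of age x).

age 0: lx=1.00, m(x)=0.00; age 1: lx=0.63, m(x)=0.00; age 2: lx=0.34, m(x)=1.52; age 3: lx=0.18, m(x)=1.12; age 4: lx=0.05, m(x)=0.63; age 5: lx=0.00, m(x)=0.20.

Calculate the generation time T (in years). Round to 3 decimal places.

lx·mx: 0, 0, 0.5168, 0.2016, 0.0315, 0 → R0 = 0.7499
x·lx·mx: 0, 0, 1.0336, 0.6048, 0.126, 0 → Σ = 1.7644
T = 1.7644 / 0.7499 = 2.352847… → 2.353

2.353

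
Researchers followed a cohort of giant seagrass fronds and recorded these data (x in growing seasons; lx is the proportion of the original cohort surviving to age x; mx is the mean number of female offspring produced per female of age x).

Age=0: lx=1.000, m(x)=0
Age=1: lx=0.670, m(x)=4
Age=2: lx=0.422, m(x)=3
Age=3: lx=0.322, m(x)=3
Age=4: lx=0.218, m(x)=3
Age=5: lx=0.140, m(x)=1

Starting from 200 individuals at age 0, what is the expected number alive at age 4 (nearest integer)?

Expected survivors = N0 · l_4 = 200 × 0.218 = 43.6 → 44

44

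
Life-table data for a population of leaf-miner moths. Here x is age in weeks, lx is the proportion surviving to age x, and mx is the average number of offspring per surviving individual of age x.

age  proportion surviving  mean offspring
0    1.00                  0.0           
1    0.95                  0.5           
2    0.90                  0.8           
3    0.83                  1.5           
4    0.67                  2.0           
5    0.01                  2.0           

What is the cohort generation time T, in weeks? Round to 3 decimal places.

lx·mx: 0, 0.475, 0.72, 1.245, 1.34, 0.02 → R0 = 3.8
x·lx·mx: 0, 0.475, 1.44, 3.735, 5.36, 0.1 → Σ = 11.11
T = 11.11 / 3.8 = 2.923684… → 2.924

2.924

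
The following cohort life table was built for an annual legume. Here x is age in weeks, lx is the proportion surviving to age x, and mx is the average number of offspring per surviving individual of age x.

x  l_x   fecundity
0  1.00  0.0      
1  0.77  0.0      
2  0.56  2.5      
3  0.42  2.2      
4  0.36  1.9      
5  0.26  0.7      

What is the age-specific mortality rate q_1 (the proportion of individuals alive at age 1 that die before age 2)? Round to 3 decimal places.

0.273

q_1 = (l_1 − l_2) / l_1 = (0.77 − 0.56) / 0.77
     = 0.21 / 0.77 = 0.272727… → 0.273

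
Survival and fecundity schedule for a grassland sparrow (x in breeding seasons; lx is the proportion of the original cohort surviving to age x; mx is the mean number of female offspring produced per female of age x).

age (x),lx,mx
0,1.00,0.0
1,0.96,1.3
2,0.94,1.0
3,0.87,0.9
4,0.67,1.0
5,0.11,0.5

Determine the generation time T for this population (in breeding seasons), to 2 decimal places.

2.28

lx·mx: 0, 1.248, 0.94, 0.783, 0.67, 0.055 → R0 = 3.696
x·lx·mx: 0, 1.248, 1.88, 2.349, 2.68, 0.275 → Σ = 8.432
T = 8.432 / 3.696 = 2.281385… → 2.28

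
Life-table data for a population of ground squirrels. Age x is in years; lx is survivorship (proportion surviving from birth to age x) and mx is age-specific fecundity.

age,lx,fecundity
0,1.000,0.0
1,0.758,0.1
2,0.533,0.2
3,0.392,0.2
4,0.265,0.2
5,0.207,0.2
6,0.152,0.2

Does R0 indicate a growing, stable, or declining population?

declining

R0 = Σ lx·mx = 0 + 0.0758 + 0.1066 + 0.0784 + 0.053 + 0.0414 + 0.0304 = 0.3856
R0 < 1, so the population is declining.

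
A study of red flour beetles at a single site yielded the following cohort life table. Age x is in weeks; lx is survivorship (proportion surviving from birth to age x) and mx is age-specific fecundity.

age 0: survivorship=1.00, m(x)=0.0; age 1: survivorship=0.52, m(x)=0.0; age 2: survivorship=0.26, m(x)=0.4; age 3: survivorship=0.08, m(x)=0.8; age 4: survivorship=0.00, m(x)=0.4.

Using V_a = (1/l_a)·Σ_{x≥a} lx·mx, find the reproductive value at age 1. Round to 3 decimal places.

0.323

lx·mx for x ≥ 1: 0, 0.104, 0.064, 0 → sum = 0.168
V_1 = 0.168 / l_1 = 0.168 / 0.52 = 0.323077… → 0.323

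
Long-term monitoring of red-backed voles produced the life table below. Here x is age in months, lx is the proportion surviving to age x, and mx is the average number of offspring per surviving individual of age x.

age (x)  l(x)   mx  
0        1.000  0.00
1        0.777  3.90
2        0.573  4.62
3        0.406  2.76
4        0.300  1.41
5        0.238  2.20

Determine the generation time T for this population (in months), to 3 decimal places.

lx·mx: 0, 3.0303, 2.64726, 1.12056, 0.423, 0.5236 → R0 = 7.74472
x·lx·mx: 0, 3.0303, 5.29452, 3.36168, 1.692, 2.618 → Σ = 15.9965
T = 15.9965 / 7.74472 = 2.065472… → 2.065

2.065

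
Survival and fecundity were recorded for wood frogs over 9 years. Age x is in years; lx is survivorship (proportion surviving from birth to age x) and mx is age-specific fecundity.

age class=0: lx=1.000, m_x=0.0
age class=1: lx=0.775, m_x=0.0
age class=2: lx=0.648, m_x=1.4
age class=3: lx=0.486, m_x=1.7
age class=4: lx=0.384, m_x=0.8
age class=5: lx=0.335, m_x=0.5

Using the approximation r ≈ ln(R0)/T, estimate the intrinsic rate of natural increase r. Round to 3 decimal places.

R0 = Σ lx·mx = 0 + 0 + 0.9072 + 0.8262 + 0.3072 + 0.1675 = 2.2081
Σ x·lx·mx = 6.3593; T = 6.3593/2.2081 = 2.87999…
r ≈ ln(R0)/T = ln(2.2081)/2.87999… = 0.27505… → 0.275

0.275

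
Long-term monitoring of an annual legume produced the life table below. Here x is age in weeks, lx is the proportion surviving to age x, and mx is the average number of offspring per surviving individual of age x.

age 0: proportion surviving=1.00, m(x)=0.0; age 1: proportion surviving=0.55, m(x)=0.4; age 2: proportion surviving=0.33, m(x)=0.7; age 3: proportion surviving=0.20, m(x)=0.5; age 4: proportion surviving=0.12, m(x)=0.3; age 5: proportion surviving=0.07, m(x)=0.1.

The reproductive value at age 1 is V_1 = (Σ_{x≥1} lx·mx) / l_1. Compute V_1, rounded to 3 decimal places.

1.080

lx·mx for x ≥ 1: 0.22, 0.231, 0.1, 0.036, 0.007 → sum = 0.594
V_1 = 0.594 / l_1 = 0.594 / 0.55 = 1.08 → 1.080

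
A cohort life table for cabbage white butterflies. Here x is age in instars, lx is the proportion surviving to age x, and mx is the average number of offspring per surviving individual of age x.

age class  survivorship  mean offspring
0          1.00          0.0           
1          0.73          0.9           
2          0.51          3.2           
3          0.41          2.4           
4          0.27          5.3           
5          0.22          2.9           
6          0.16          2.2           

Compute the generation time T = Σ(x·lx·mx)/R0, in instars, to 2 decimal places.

lx·mx: 0, 0.657, 1.632, 0.984, 1.431, 0.638, 0.352 → R0 = 5.694
x·lx·mx: 0, 0.657, 3.264, 2.952, 5.724, 3.19, 2.112 → Σ = 17.899
T = 17.899 / 5.694 = 3.143484… → 3.14

3.14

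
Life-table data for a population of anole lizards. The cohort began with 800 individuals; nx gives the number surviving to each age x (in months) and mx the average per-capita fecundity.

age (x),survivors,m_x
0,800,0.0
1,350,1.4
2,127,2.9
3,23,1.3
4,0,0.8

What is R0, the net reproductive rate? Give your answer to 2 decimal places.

lx = nx/n0 = nx/800: 1, 0.4375, 0.15875, 0.02875, 0
lx·mx by age: 0, 0.6125, 0.460375, 0.037375, 0
R0 = Σ lx·mx = 1.11025 → 1.11

1.11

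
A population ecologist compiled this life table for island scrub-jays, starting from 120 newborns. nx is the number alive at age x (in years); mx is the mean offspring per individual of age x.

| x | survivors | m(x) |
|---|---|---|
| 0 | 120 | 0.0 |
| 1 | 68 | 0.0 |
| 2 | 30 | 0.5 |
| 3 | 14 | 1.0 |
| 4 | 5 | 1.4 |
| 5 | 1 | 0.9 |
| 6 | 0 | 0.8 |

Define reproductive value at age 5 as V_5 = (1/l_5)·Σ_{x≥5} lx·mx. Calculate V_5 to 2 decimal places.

0.90

lx = nx/n0 = nx/120: 1, 0.56667…, 0.25, 0.11667…, 0.04167…, 0.00833…, 0
lx·mx for x ≥ 5: 0.0075…, 0 → sum = 0.0075…
V_5 = 0.0075… / l_5 = 0.0075… / 0.008333… = 0.9… → 0.90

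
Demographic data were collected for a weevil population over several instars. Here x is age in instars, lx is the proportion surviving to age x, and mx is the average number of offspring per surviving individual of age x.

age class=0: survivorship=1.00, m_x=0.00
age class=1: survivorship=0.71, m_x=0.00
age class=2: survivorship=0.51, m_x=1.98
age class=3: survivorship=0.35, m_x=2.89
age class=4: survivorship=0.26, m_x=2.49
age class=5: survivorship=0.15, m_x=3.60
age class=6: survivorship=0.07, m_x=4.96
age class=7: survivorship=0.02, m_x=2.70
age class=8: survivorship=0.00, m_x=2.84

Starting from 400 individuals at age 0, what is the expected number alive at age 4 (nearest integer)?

Expected survivors = N0 · l_4 = 400 × 0.26 = 104 → 104

104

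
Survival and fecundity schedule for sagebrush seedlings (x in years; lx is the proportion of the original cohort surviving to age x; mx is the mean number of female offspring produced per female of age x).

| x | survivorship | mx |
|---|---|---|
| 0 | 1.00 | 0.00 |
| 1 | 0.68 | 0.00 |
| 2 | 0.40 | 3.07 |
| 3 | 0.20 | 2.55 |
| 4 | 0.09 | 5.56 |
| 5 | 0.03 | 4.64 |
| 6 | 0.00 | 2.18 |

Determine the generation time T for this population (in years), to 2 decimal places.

lx·mx: 0, 0, 1.228, 0.51, 0.5004, 0.1392, 0 → R0 = 2.3776
x·lx·mx: 0, 0, 2.456, 1.53, 2.0016, 0.696, 0 → Σ = 6.6836
T = 6.6836 / 2.3776 = 2.81107… → 2.81

2.81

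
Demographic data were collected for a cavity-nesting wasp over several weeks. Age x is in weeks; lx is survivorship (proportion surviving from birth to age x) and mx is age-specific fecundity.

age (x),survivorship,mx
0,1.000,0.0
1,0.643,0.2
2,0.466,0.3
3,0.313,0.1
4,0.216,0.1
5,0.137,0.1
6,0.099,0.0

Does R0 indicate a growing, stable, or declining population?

R0 = Σ lx·mx = 0 + 0.1286 + 0.1398 + 0.0313 + 0.0216 + 0.0137 + 0 = 0.335
R0 < 1, so the population is declining.

declining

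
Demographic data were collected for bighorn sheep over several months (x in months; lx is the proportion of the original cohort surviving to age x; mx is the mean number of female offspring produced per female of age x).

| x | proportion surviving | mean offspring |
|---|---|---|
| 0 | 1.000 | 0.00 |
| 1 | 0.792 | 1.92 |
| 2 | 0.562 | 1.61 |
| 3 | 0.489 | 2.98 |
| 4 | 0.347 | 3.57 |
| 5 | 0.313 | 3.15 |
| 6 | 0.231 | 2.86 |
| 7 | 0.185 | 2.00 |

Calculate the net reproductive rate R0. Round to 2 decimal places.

lx·mx by age: 0, 1.52064, 0.90482, 1.45722, 1.23879, 0.98595, 0.66066, 0.37
R0 = Σ lx·mx = 7.13808 → 7.14

7.14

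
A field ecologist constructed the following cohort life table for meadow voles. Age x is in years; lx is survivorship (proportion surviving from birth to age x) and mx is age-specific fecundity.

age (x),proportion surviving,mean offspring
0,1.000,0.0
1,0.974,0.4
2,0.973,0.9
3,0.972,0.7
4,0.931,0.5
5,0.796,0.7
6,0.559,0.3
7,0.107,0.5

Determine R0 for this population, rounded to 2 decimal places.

lx·mx by age: 0, 0.3896, 0.8757, 0.6804, 0.4655, 0.5572, 0.1677, 0.0535
R0 = Σ lx·mx = 3.1896 → 3.19

3.19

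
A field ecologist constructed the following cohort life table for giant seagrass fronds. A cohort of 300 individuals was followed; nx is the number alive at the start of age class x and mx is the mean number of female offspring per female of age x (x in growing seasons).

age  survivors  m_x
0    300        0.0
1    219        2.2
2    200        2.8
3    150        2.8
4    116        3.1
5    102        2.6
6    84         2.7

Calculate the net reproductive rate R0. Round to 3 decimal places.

7.711

lx = nx/n0 = nx/300: 1, 0.73, 0.66667…, 0.5, 0.38667…, 0.34, 0.28
lx·mx by age: 0, 1.606, 1.866667…, 1.4, 1.198667…, 0.884, 0.756
R0 = Σ lx·mx = 7.711333… → 7.711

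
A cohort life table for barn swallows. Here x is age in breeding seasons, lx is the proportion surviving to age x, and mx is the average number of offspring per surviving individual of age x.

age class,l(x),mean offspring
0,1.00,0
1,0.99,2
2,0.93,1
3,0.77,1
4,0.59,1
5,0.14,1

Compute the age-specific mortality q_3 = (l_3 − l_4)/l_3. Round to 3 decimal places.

0.234

q_3 = (l_3 − l_4) / l_3 = (0.77 − 0.59) / 0.77
     = 0.18 / 0.77 = 0.233766… → 0.234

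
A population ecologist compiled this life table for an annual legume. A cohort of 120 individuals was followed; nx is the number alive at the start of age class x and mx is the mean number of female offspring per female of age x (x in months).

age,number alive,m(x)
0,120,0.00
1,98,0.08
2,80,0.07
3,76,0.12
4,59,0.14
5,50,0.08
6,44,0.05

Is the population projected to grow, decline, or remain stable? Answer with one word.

declining

lx = nx/n0 = nx/120: 1, 0.81667…, 0.66667…, 0.63333…, 0.49167…, 0.41667…, 0.36667…
R0 = Σ lx·mx = 0 + 0.065333… + 0.046667… + 0.076… + 0.068833… + 0.033333… + 0.018333… = 0.3085…
R0 < 1, so the population is declining.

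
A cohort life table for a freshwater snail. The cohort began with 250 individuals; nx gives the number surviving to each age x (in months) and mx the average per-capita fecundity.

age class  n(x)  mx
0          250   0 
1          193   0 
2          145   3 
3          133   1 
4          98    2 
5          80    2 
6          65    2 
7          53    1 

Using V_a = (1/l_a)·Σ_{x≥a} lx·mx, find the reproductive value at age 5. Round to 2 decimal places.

lx = nx/n0 = nx/250: 1, 0.772, 0.58, 0.532, 0.392, 0.32, 0.26, 0.212
lx·mx for x ≥ 5: 0.64, 0.52, 0.212 → sum = 1.372
V_5 = 1.372 / l_5 = 1.372 / 0.32 = 4.2875 → 4.29

4.29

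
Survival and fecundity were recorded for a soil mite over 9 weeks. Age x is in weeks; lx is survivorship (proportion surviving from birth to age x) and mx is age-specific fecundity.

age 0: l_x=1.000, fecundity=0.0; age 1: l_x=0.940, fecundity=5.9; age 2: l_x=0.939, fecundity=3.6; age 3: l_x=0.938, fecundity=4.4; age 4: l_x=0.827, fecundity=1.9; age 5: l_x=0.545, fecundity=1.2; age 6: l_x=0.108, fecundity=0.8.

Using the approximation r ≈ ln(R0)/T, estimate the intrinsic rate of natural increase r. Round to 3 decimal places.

R0 = Σ lx·mx = 0 + 5.546 + 3.3804 + 4.1272 + 1.5713 + 0.654 + 0.0864 = 15.3653
Σ x·lx·mx = 34.762; T = 34.762/15.3653 = 2.26237…
r ≈ ln(R0)/T = ln(15.3653)/2.26237… = 1.20763… → 1.208

1.208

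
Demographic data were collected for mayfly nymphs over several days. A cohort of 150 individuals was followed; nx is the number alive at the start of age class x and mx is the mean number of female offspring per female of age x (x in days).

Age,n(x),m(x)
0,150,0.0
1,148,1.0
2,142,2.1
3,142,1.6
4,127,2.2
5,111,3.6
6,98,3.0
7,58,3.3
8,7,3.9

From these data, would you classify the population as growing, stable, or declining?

growing

lx = nx/n0 = nx/150: 1, 0.98667…, 0.94667…, 0.94667…, 0.84667…, 0.74, 0.65333…, 0.38667…, 0.04667…
R0 = Σ lx·mx = 0 + 0.986667… + 1.988… + 1.514667… + 1.862667… + 2.664 + 1.96… + 1.276… + 0.182… = 12.434…
R0 > 1, so the population is growing.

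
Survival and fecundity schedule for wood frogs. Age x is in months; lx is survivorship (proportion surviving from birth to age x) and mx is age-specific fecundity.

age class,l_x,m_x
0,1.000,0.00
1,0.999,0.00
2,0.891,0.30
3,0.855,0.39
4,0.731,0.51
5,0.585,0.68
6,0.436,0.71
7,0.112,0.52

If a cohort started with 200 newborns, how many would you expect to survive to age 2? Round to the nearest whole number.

Expected survivors = N0 · l_2 = 200 × 0.891 = 178.2 → 178

178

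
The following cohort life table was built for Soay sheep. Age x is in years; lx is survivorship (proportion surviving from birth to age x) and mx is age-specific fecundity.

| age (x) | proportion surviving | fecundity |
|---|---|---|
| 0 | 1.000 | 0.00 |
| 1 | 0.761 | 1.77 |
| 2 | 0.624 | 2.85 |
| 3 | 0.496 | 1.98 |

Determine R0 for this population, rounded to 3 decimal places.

4.107

lx·mx by age: 0, 1.34697, 1.7784, 0.98208
R0 = Σ lx·mx = 4.10745 → 4.107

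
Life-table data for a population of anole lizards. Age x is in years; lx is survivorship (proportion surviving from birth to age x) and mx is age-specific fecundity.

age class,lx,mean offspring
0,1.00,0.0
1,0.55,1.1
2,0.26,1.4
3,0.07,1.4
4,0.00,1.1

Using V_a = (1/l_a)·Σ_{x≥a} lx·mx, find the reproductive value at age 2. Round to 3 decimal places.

1.777

lx·mx for x ≥ 2: 0.364, 0.098, 0 → sum = 0.462
V_2 = 0.462 / l_2 = 0.462 / 0.26 = 1.776923… → 1.777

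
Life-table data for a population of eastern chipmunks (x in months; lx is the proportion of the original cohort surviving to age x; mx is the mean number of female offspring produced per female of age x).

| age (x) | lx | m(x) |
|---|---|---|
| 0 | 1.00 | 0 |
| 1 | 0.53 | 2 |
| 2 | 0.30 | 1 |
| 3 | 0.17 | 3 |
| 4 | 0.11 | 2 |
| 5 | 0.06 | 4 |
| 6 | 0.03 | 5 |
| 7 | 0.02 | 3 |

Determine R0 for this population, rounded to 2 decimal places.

lx·mx by age: 0, 1.06, 0.3, 0.51, 0.22, 0.24, 0.15, 0.06
R0 = Σ lx·mx = 2.54 → 2.54

2.54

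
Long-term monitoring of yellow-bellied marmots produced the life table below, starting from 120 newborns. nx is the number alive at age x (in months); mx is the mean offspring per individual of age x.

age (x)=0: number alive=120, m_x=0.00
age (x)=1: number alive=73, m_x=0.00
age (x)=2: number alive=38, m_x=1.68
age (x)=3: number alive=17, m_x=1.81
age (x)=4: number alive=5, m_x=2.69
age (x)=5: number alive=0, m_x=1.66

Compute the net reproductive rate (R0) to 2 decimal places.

lx = nx/n0 = nx/120: 1, 0.60833…, 0.31667…, 0.14167…, 0.04167…, 0
lx·mx by age: 0, 0, 0.532…, 0.256417…, 0.112083…, 0
R0 = Σ lx·mx = 0.9005… → 0.90

0.90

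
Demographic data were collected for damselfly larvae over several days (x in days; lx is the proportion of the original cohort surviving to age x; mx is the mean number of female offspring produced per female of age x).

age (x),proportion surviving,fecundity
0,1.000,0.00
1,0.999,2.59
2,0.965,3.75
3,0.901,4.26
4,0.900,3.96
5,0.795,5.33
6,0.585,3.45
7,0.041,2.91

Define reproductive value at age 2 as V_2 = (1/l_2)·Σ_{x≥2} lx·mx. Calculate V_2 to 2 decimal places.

18.03

lx·mx for x ≥ 2: 3.61875, 3.83826, 3.564, 4.23735, 2.01825, 0.11931 → sum = 17.39592
V_2 = 17.39592 / l_2 = 17.39592 / 0.965 = 18.02686… → 18.03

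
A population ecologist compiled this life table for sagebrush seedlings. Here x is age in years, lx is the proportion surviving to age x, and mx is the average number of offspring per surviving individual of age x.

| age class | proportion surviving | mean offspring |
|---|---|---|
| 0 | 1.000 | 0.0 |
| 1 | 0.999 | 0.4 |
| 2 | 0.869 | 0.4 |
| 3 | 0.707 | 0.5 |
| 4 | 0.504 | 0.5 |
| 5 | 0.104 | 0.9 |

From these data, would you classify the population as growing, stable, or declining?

R0 = Σ lx·mx = 0 + 0.3996 + 0.3476 + 0.3535 + 0.252 + 0.0936 = 1.4463
R0 > 1, so the population is growing.

growing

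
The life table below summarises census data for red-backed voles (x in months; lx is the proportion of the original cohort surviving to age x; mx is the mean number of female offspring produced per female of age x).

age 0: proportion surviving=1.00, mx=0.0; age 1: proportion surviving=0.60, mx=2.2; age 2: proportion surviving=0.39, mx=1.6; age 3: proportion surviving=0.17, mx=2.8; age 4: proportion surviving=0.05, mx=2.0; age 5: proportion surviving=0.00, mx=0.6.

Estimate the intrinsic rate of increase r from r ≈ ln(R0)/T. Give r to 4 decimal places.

R0 = Σ lx·mx = 0 + 1.32 + 0.624 + 0.476 + 0.1 + 0 = 2.52
Σ x·lx·mx = 4.396; T = 4.396/2.52 = 1.74444…
r ≈ ln(R0)/T = ln(2.52)/1.74444… = 0.52983… → 0.5298

0.5298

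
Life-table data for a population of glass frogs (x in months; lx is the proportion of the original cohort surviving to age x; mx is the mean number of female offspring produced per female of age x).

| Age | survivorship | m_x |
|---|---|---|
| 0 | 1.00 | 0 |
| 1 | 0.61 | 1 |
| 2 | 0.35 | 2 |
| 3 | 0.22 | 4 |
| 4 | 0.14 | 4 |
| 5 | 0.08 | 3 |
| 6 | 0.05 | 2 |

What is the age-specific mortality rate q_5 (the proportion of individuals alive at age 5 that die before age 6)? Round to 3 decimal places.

0.375

q_5 = (l_5 − l_6) / l_5 = (0.08 − 0.05) / 0.08
     = 0.03 / 0.08 = 0.375 → 0.375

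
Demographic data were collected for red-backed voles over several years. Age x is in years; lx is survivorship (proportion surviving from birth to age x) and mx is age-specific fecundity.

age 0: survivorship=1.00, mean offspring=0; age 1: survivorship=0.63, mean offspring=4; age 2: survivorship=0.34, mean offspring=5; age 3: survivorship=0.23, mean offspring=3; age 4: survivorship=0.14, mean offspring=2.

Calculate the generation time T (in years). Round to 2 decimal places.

1.76

lx·mx: 0, 2.52, 1.7, 0.69, 0.28 → R0 = 5.19
x·lx·mx: 0, 2.52, 3.4, 2.07, 1.12 → Σ = 9.11
T = 9.11 / 5.19 = 1.755299… → 1.76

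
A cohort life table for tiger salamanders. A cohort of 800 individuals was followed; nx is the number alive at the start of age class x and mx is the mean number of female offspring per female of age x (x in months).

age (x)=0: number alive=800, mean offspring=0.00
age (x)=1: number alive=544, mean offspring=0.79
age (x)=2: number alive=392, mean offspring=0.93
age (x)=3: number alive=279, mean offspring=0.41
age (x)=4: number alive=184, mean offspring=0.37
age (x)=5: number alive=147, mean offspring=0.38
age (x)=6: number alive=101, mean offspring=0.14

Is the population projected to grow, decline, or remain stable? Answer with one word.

growing

lx = nx/n0 = nx/800: 1, 0.68, 0.49, 0.34875, 0.23, 0.18375, 0.12625
R0 = Σ lx·mx = 0 + 0.5372 + 0.4557 + 0.142988… + 0.0851 + 0.069825… + 0.017675… = 1.308488…
R0 > 1, so the population is growing.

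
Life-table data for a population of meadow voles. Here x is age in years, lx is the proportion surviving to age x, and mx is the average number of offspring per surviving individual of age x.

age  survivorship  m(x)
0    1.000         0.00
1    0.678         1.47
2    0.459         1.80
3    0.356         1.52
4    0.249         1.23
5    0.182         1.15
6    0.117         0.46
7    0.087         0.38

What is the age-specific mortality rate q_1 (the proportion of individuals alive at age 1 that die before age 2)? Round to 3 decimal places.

q_1 = (l_1 − l_2) / l_1 = (0.678 − 0.459) / 0.678
     = 0.219 / 0.678 = 0.323009… → 0.323

0.323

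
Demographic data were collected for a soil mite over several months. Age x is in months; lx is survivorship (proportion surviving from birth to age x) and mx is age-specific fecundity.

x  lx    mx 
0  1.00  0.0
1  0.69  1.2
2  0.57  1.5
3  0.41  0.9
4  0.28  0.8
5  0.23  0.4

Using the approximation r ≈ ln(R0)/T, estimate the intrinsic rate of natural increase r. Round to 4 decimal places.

R0 = Σ lx·mx = 0 + 0.828 + 0.855 + 0.369 + 0.224 + 0.092 = 2.368
Σ x·lx·mx = 5.001; T = 5.001/2.368 = 2.11191…
r ≈ ln(R0)/T = ln(2.368)/2.11191… = 0.408183… → 0.4082

0.4082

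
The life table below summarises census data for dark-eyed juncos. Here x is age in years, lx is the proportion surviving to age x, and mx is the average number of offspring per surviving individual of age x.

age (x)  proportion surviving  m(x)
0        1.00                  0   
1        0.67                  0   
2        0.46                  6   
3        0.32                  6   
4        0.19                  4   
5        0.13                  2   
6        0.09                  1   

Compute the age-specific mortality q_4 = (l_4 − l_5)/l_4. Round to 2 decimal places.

q_4 = (l_4 − l_5) / l_4 = (0.19 − 0.13) / 0.19
     = 0.06 / 0.19 = 0.315789… → 0.32

0.32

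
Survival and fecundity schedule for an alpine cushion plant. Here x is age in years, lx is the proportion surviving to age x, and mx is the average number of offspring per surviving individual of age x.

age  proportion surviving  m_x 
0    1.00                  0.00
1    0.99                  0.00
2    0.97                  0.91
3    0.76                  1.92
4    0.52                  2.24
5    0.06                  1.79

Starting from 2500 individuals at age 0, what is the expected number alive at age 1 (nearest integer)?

2475

Expected survivors = N0 · l_1 = 2500 × 0.99 = 2475 → 2475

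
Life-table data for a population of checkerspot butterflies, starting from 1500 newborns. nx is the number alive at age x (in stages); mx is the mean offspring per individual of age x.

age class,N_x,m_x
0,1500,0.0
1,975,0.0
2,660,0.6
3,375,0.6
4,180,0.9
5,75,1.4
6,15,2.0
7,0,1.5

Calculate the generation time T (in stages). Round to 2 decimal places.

3.07

lx = nx/n0 = nx/1500: 1, 0.65, 0.44, 0.25, 0.12, 0.05, 0.01, 0
lx·mx: 0, 0, 0.264, 0.15, 0.108, 0.07, 0.02, 0 → R0 = 0.612
x·lx·mx: 0, 0, 0.528, 0.45, 0.432, 0.35, 0.12, 0 → Σ = 1.88
T = 1.88 / 0.612 = 3.071895… → 3.07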